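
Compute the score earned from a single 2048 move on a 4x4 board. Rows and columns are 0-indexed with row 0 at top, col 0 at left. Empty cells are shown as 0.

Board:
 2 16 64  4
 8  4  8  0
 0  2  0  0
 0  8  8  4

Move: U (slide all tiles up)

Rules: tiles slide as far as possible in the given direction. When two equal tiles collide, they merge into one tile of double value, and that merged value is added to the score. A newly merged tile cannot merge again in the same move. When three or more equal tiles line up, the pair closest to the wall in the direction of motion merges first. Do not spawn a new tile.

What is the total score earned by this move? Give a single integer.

Answer: 24

Derivation:
Slide up:
col 0: [2, 8, 0, 0] -> [2, 8, 0, 0]  score +0 (running 0)
col 1: [16, 4, 2, 8] -> [16, 4, 2, 8]  score +0 (running 0)
col 2: [64, 8, 0, 8] -> [64, 16, 0, 0]  score +16 (running 16)
col 3: [4, 0, 0, 4] -> [8, 0, 0, 0]  score +8 (running 24)
Board after move:
 2 16 64  8
 8  4 16  0
 0  2  0  0
 0  8  0  0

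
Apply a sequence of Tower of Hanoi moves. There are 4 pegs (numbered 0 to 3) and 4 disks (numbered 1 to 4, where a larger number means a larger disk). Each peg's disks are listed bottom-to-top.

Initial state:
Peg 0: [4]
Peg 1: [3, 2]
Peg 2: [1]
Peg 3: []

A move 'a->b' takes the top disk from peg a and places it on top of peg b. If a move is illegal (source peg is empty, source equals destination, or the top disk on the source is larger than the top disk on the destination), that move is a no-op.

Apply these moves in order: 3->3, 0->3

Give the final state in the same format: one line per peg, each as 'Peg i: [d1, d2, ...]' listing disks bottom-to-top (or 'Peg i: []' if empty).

After move 1 (3->3):
Peg 0: [4]
Peg 1: [3, 2]
Peg 2: [1]
Peg 3: []

After move 2 (0->3):
Peg 0: []
Peg 1: [3, 2]
Peg 2: [1]
Peg 3: [4]

Answer: Peg 0: []
Peg 1: [3, 2]
Peg 2: [1]
Peg 3: [4]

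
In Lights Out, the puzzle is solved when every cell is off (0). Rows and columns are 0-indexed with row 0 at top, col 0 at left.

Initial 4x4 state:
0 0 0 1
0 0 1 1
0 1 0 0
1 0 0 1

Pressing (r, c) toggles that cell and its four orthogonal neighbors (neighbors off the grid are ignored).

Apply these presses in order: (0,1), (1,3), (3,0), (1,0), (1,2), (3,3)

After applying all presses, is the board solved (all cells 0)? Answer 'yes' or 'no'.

After press 1 at (0,1):
1 1 1 1
0 1 1 1
0 1 0 0
1 0 0 1

After press 2 at (1,3):
1 1 1 0
0 1 0 0
0 1 0 1
1 0 0 1

After press 3 at (3,0):
1 1 1 0
0 1 0 0
1 1 0 1
0 1 0 1

After press 4 at (1,0):
0 1 1 0
1 0 0 0
0 1 0 1
0 1 0 1

After press 5 at (1,2):
0 1 0 0
1 1 1 1
0 1 1 1
0 1 0 1

After press 6 at (3,3):
0 1 0 0
1 1 1 1
0 1 1 0
0 1 1 0

Lights still on: 9

Answer: no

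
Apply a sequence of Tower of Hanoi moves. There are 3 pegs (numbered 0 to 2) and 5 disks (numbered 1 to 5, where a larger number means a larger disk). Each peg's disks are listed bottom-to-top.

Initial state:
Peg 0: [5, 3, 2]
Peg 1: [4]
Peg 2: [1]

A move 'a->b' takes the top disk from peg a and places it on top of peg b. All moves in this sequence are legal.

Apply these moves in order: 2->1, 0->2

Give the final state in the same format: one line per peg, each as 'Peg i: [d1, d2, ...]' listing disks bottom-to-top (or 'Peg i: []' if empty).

Answer: Peg 0: [5, 3]
Peg 1: [4, 1]
Peg 2: [2]

Derivation:
After move 1 (2->1):
Peg 0: [5, 3, 2]
Peg 1: [4, 1]
Peg 2: []

After move 2 (0->2):
Peg 0: [5, 3]
Peg 1: [4, 1]
Peg 2: [2]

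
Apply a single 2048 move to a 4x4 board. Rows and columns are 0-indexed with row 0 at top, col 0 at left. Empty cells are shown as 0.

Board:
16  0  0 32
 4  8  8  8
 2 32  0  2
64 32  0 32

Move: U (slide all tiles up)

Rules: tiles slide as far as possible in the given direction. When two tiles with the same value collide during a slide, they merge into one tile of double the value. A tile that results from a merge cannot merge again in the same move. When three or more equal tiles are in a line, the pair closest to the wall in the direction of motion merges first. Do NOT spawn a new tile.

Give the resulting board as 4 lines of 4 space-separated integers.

Slide up:
col 0: [16, 4, 2, 64] -> [16, 4, 2, 64]
col 1: [0, 8, 32, 32] -> [8, 64, 0, 0]
col 2: [0, 8, 0, 0] -> [8, 0, 0, 0]
col 3: [32, 8, 2, 32] -> [32, 8, 2, 32]

Answer: 16  8  8 32
 4 64  0  8
 2  0  0  2
64  0  0 32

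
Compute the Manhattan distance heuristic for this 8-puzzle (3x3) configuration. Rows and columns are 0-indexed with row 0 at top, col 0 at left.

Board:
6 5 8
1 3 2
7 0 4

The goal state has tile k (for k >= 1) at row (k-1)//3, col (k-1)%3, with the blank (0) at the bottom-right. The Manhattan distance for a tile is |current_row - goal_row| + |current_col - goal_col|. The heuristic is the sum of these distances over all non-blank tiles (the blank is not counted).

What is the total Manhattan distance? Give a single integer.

Tile 6: (0,0)->(1,2) = 3
Tile 5: (0,1)->(1,1) = 1
Tile 8: (0,2)->(2,1) = 3
Tile 1: (1,0)->(0,0) = 1
Tile 3: (1,1)->(0,2) = 2
Tile 2: (1,2)->(0,1) = 2
Tile 7: (2,0)->(2,0) = 0
Tile 4: (2,2)->(1,0) = 3
Sum: 3 + 1 + 3 + 1 + 2 + 2 + 0 + 3 = 15

Answer: 15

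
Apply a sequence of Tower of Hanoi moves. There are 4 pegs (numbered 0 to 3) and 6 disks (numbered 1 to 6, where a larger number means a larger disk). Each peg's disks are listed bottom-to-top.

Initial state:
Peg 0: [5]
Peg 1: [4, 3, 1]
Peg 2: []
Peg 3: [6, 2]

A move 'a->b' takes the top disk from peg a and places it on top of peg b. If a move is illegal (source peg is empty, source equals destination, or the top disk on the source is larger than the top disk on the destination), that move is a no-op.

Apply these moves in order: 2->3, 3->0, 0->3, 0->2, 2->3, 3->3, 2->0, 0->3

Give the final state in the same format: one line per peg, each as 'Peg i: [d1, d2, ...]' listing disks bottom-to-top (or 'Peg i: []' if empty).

Answer: Peg 0: [5]
Peg 1: [4, 3, 1]
Peg 2: []
Peg 3: [6, 2]

Derivation:
After move 1 (2->3):
Peg 0: [5]
Peg 1: [4, 3, 1]
Peg 2: []
Peg 3: [6, 2]

After move 2 (3->0):
Peg 0: [5, 2]
Peg 1: [4, 3, 1]
Peg 2: []
Peg 3: [6]

After move 3 (0->3):
Peg 0: [5]
Peg 1: [4, 3, 1]
Peg 2: []
Peg 3: [6, 2]

After move 4 (0->2):
Peg 0: []
Peg 1: [4, 3, 1]
Peg 2: [5]
Peg 3: [6, 2]

After move 5 (2->3):
Peg 0: []
Peg 1: [4, 3, 1]
Peg 2: [5]
Peg 3: [6, 2]

After move 6 (3->3):
Peg 0: []
Peg 1: [4, 3, 1]
Peg 2: [5]
Peg 3: [6, 2]

After move 7 (2->0):
Peg 0: [5]
Peg 1: [4, 3, 1]
Peg 2: []
Peg 3: [6, 2]

After move 8 (0->3):
Peg 0: [5]
Peg 1: [4, 3, 1]
Peg 2: []
Peg 3: [6, 2]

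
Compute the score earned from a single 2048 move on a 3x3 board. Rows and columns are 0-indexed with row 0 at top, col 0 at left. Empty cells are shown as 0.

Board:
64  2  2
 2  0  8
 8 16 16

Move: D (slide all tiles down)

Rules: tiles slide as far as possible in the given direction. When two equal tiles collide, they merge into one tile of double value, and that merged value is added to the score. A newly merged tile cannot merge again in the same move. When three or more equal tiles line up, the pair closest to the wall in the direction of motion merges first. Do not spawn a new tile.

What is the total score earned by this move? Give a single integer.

Answer: 0

Derivation:
Slide down:
col 0: [64, 2, 8] -> [64, 2, 8]  score +0 (running 0)
col 1: [2, 0, 16] -> [0, 2, 16]  score +0 (running 0)
col 2: [2, 8, 16] -> [2, 8, 16]  score +0 (running 0)
Board after move:
64  0  2
 2  2  8
 8 16 16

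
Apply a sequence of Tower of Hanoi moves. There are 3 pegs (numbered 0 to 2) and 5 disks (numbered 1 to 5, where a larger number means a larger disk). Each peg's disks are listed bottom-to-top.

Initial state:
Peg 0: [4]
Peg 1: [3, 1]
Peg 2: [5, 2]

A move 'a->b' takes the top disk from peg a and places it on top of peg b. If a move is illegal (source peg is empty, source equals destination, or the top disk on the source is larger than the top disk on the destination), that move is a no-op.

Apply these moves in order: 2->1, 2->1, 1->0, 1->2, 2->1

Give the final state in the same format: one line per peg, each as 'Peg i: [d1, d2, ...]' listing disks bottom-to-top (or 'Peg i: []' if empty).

Answer: Peg 0: [4, 1]
Peg 1: [3, 2]
Peg 2: [5]

Derivation:
After move 1 (2->1):
Peg 0: [4]
Peg 1: [3, 1]
Peg 2: [5, 2]

After move 2 (2->1):
Peg 0: [4]
Peg 1: [3, 1]
Peg 2: [5, 2]

After move 3 (1->0):
Peg 0: [4, 1]
Peg 1: [3]
Peg 2: [5, 2]

After move 4 (1->2):
Peg 0: [4, 1]
Peg 1: [3]
Peg 2: [5, 2]

After move 5 (2->1):
Peg 0: [4, 1]
Peg 1: [3, 2]
Peg 2: [5]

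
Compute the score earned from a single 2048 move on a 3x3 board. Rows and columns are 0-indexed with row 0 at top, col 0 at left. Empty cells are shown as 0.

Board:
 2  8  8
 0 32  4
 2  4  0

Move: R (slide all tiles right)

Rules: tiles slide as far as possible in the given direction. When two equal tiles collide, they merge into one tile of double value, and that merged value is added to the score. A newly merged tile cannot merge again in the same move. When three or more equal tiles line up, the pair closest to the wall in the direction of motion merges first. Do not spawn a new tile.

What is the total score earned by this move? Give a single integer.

Answer: 16

Derivation:
Slide right:
row 0: [2, 8, 8] -> [0, 2, 16]  score +16 (running 16)
row 1: [0, 32, 4] -> [0, 32, 4]  score +0 (running 16)
row 2: [2, 4, 0] -> [0, 2, 4]  score +0 (running 16)
Board after move:
 0  2 16
 0 32  4
 0  2  4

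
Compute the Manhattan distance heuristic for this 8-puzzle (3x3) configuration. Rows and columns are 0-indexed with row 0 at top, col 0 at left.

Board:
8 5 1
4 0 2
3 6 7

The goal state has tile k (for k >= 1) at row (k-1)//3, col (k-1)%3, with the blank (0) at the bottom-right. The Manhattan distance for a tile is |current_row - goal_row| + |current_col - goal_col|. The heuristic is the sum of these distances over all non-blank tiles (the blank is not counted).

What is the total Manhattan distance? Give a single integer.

Answer: 16

Derivation:
Tile 8: at (0,0), goal (2,1), distance |0-2|+|0-1| = 3
Tile 5: at (0,1), goal (1,1), distance |0-1|+|1-1| = 1
Tile 1: at (0,2), goal (0,0), distance |0-0|+|2-0| = 2
Tile 4: at (1,0), goal (1,0), distance |1-1|+|0-0| = 0
Tile 2: at (1,2), goal (0,1), distance |1-0|+|2-1| = 2
Tile 3: at (2,0), goal (0,2), distance |2-0|+|0-2| = 4
Tile 6: at (2,1), goal (1,2), distance |2-1|+|1-2| = 2
Tile 7: at (2,2), goal (2,0), distance |2-2|+|2-0| = 2
Sum: 3 + 1 + 2 + 0 + 2 + 4 + 2 + 2 = 16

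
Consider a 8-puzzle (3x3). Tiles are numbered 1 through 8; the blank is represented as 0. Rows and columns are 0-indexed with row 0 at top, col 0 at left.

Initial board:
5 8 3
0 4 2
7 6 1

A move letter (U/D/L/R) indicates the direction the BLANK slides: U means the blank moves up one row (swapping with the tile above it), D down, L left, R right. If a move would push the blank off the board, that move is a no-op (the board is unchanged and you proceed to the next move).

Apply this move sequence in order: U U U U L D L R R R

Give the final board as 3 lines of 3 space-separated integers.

Answer: 5 8 3
4 2 0
7 6 1

Derivation:
After move 1 (U):
0 8 3
5 4 2
7 6 1

After move 2 (U):
0 8 3
5 4 2
7 6 1

After move 3 (U):
0 8 3
5 4 2
7 6 1

After move 4 (U):
0 8 3
5 4 2
7 6 1

After move 5 (L):
0 8 3
5 4 2
7 6 1

After move 6 (D):
5 8 3
0 4 2
7 6 1

After move 7 (L):
5 8 3
0 4 2
7 6 1

After move 8 (R):
5 8 3
4 0 2
7 6 1

After move 9 (R):
5 8 3
4 2 0
7 6 1

After move 10 (R):
5 8 3
4 2 0
7 6 1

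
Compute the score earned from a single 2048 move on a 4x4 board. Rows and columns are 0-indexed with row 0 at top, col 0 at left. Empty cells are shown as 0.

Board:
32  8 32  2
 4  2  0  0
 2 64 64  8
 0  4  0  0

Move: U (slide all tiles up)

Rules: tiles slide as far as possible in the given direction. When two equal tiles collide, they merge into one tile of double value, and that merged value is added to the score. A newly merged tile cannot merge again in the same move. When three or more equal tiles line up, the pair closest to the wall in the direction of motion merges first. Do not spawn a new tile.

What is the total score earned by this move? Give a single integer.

Answer: 0

Derivation:
Slide up:
col 0: [32, 4, 2, 0] -> [32, 4, 2, 0]  score +0 (running 0)
col 1: [8, 2, 64, 4] -> [8, 2, 64, 4]  score +0 (running 0)
col 2: [32, 0, 64, 0] -> [32, 64, 0, 0]  score +0 (running 0)
col 3: [2, 0, 8, 0] -> [2, 8, 0, 0]  score +0 (running 0)
Board after move:
32  8 32  2
 4  2 64  8
 2 64  0  0
 0  4  0  0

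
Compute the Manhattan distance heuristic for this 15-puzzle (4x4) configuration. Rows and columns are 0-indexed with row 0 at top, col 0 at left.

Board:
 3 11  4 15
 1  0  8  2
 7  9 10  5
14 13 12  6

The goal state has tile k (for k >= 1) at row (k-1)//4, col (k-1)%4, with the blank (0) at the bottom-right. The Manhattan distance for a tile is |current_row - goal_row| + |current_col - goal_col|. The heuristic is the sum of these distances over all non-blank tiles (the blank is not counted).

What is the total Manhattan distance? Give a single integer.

Answer: 32

Derivation:
Tile 3: at (0,0), goal (0,2), distance |0-0|+|0-2| = 2
Tile 11: at (0,1), goal (2,2), distance |0-2|+|1-2| = 3
Tile 4: at (0,2), goal (0,3), distance |0-0|+|2-3| = 1
Tile 15: at (0,3), goal (3,2), distance |0-3|+|3-2| = 4
Tile 1: at (1,0), goal (0,0), distance |1-0|+|0-0| = 1
Tile 8: at (1,2), goal (1,3), distance |1-1|+|2-3| = 1
Tile 2: at (1,3), goal (0,1), distance |1-0|+|3-1| = 3
Tile 7: at (2,0), goal (1,2), distance |2-1|+|0-2| = 3
Tile 9: at (2,1), goal (2,0), distance |2-2|+|1-0| = 1
Tile 10: at (2,2), goal (2,1), distance |2-2|+|2-1| = 1
Tile 5: at (2,3), goal (1,0), distance |2-1|+|3-0| = 4
Tile 14: at (3,0), goal (3,1), distance |3-3|+|0-1| = 1
Tile 13: at (3,1), goal (3,0), distance |3-3|+|1-0| = 1
Tile 12: at (3,2), goal (2,3), distance |3-2|+|2-3| = 2
Tile 6: at (3,3), goal (1,1), distance |3-1|+|3-1| = 4
Sum: 2 + 3 + 1 + 4 + 1 + 1 + 3 + 3 + 1 + 1 + 4 + 1 + 1 + 2 + 4 = 32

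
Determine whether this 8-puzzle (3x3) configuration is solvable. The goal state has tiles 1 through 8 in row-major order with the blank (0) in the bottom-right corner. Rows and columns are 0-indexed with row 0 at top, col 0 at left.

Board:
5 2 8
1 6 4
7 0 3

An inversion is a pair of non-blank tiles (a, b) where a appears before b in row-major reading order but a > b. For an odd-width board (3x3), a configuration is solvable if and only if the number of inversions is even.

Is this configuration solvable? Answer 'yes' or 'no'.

Answer: yes

Derivation:
Inversions (pairs i<j in row-major order where tile[i] > tile[j] > 0): 14
14 is even, so the puzzle is solvable.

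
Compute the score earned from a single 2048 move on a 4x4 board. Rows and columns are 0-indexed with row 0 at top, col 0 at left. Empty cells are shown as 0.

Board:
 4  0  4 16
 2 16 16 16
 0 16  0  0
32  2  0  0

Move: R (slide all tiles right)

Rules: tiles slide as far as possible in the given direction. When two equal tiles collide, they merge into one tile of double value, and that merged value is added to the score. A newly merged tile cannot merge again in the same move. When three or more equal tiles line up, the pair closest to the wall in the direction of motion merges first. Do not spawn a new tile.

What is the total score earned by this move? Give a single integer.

Answer: 40

Derivation:
Slide right:
row 0: [4, 0, 4, 16] -> [0, 0, 8, 16]  score +8 (running 8)
row 1: [2, 16, 16, 16] -> [0, 2, 16, 32]  score +32 (running 40)
row 2: [0, 16, 0, 0] -> [0, 0, 0, 16]  score +0 (running 40)
row 3: [32, 2, 0, 0] -> [0, 0, 32, 2]  score +0 (running 40)
Board after move:
 0  0  8 16
 0  2 16 32
 0  0  0 16
 0  0 32  2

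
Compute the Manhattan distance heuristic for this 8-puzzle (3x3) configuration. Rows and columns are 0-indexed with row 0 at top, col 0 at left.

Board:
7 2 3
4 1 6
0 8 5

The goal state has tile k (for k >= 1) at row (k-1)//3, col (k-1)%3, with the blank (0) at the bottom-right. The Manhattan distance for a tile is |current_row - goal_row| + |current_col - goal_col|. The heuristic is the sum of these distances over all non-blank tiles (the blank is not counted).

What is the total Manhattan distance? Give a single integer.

Answer: 6

Derivation:
Tile 7: at (0,0), goal (2,0), distance |0-2|+|0-0| = 2
Tile 2: at (0,1), goal (0,1), distance |0-0|+|1-1| = 0
Tile 3: at (0,2), goal (0,2), distance |0-0|+|2-2| = 0
Tile 4: at (1,0), goal (1,0), distance |1-1|+|0-0| = 0
Tile 1: at (1,1), goal (0,0), distance |1-0|+|1-0| = 2
Tile 6: at (1,2), goal (1,2), distance |1-1|+|2-2| = 0
Tile 8: at (2,1), goal (2,1), distance |2-2|+|1-1| = 0
Tile 5: at (2,2), goal (1,1), distance |2-1|+|2-1| = 2
Sum: 2 + 0 + 0 + 0 + 2 + 0 + 0 + 2 = 6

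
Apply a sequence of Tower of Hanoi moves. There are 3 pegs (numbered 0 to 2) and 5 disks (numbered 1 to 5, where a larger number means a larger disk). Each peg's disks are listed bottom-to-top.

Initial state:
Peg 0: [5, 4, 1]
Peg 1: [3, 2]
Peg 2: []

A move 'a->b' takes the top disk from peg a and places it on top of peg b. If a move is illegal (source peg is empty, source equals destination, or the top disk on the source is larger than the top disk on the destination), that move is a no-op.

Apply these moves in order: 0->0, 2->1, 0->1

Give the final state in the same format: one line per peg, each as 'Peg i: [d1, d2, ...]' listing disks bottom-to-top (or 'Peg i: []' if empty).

After move 1 (0->0):
Peg 0: [5, 4, 1]
Peg 1: [3, 2]
Peg 2: []

After move 2 (2->1):
Peg 0: [5, 4, 1]
Peg 1: [3, 2]
Peg 2: []

After move 3 (0->1):
Peg 0: [5, 4]
Peg 1: [3, 2, 1]
Peg 2: []

Answer: Peg 0: [5, 4]
Peg 1: [3, 2, 1]
Peg 2: []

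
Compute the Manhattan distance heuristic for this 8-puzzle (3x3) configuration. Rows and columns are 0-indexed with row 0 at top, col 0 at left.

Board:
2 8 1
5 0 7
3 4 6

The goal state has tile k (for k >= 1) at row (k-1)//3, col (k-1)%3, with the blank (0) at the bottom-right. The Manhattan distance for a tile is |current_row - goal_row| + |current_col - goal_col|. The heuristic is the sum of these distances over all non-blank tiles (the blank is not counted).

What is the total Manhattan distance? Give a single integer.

Tile 2: (0,0)->(0,1) = 1
Tile 8: (0,1)->(2,1) = 2
Tile 1: (0,2)->(0,0) = 2
Tile 5: (1,0)->(1,1) = 1
Tile 7: (1,2)->(2,0) = 3
Tile 3: (2,0)->(0,2) = 4
Tile 4: (2,1)->(1,0) = 2
Tile 6: (2,2)->(1,2) = 1
Sum: 1 + 2 + 2 + 1 + 3 + 4 + 2 + 1 = 16

Answer: 16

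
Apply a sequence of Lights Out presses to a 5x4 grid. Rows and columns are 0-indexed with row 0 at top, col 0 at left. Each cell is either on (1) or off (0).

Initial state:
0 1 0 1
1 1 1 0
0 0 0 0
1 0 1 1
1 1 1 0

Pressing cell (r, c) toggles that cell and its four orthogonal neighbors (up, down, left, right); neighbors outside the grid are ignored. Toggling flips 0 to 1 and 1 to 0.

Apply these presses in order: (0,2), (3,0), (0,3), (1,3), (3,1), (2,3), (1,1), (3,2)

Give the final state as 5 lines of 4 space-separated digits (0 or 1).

After press 1 at (0,2):
0 0 1 0
1 1 0 0
0 0 0 0
1 0 1 1
1 1 1 0

After press 2 at (3,0):
0 0 1 0
1 1 0 0
1 0 0 0
0 1 1 1
0 1 1 0

After press 3 at (0,3):
0 0 0 1
1 1 0 1
1 0 0 0
0 1 1 1
0 1 1 0

After press 4 at (1,3):
0 0 0 0
1 1 1 0
1 0 0 1
0 1 1 1
0 1 1 0

After press 5 at (3,1):
0 0 0 0
1 1 1 0
1 1 0 1
1 0 0 1
0 0 1 0

After press 6 at (2,3):
0 0 0 0
1 1 1 1
1 1 1 0
1 0 0 0
0 0 1 0

After press 7 at (1,1):
0 1 0 0
0 0 0 1
1 0 1 0
1 0 0 0
0 0 1 0

After press 8 at (3,2):
0 1 0 0
0 0 0 1
1 0 0 0
1 1 1 1
0 0 0 0

Answer: 0 1 0 0
0 0 0 1
1 0 0 0
1 1 1 1
0 0 0 0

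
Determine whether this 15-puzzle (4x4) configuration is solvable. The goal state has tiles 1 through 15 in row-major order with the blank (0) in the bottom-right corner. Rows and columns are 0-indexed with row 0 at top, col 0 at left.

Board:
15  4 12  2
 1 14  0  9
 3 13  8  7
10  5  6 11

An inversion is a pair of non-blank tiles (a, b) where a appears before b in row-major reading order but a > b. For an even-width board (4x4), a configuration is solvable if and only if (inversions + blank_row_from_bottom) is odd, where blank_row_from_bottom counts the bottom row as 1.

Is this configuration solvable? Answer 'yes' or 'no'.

Answer: no

Derivation:
Inversions: 55
Blank is in row 1 (0-indexed from top), which is row 3 counting from the bottom (bottom = 1).
55 + 3 = 58, which is even, so the puzzle is not solvable.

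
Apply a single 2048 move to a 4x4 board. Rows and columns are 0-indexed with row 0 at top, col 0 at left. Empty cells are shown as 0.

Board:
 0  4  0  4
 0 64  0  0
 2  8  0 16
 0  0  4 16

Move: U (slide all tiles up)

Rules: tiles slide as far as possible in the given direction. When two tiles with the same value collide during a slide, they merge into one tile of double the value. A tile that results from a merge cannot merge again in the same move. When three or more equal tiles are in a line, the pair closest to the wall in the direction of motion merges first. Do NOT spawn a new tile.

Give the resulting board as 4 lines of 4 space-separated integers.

Answer:  2  4  4  4
 0 64  0 32
 0  8  0  0
 0  0  0  0

Derivation:
Slide up:
col 0: [0, 0, 2, 0] -> [2, 0, 0, 0]
col 1: [4, 64, 8, 0] -> [4, 64, 8, 0]
col 2: [0, 0, 0, 4] -> [4, 0, 0, 0]
col 3: [4, 0, 16, 16] -> [4, 32, 0, 0]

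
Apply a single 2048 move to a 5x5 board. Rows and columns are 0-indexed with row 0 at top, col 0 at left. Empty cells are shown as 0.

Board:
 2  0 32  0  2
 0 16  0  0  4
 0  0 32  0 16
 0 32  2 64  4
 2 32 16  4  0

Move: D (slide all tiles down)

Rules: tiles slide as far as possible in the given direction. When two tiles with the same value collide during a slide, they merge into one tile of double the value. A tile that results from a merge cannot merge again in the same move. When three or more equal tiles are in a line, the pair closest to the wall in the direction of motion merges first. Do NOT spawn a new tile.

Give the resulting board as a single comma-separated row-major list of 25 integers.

Slide down:
col 0: [2, 0, 0, 0, 2] -> [0, 0, 0, 0, 4]
col 1: [0, 16, 0, 32, 32] -> [0, 0, 0, 16, 64]
col 2: [32, 0, 32, 2, 16] -> [0, 0, 64, 2, 16]
col 3: [0, 0, 0, 64, 4] -> [0, 0, 0, 64, 4]
col 4: [2, 4, 16, 4, 0] -> [0, 2, 4, 16, 4]

Answer: 0, 0, 0, 0, 0, 0, 0, 0, 0, 2, 0, 0, 64, 0, 4, 0, 16, 2, 64, 16, 4, 64, 16, 4, 4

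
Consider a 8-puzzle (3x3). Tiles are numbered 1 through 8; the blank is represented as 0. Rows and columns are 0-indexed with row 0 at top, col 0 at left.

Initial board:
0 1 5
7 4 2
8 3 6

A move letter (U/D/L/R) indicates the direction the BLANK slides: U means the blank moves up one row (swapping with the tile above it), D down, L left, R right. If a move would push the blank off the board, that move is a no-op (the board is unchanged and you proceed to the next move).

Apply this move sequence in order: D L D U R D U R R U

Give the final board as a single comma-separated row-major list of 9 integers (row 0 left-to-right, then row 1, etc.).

After move 1 (D):
7 1 5
0 4 2
8 3 6

After move 2 (L):
7 1 5
0 4 2
8 3 6

After move 3 (D):
7 1 5
8 4 2
0 3 6

After move 4 (U):
7 1 5
0 4 2
8 3 6

After move 5 (R):
7 1 5
4 0 2
8 3 6

After move 6 (D):
7 1 5
4 3 2
8 0 6

After move 7 (U):
7 1 5
4 0 2
8 3 6

After move 8 (R):
7 1 5
4 2 0
8 3 6

After move 9 (R):
7 1 5
4 2 0
8 3 6

After move 10 (U):
7 1 0
4 2 5
8 3 6

Answer: 7, 1, 0, 4, 2, 5, 8, 3, 6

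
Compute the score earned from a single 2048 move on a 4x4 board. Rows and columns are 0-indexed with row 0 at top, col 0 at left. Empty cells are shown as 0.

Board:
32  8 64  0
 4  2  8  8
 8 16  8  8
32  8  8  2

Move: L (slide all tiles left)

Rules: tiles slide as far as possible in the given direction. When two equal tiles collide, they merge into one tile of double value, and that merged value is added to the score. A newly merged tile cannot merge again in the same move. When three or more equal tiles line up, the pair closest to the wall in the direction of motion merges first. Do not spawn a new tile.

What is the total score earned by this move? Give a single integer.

Slide left:
row 0: [32, 8, 64, 0] -> [32, 8, 64, 0]  score +0 (running 0)
row 1: [4, 2, 8, 8] -> [4, 2, 16, 0]  score +16 (running 16)
row 2: [8, 16, 8, 8] -> [8, 16, 16, 0]  score +16 (running 32)
row 3: [32, 8, 8, 2] -> [32, 16, 2, 0]  score +16 (running 48)
Board after move:
32  8 64  0
 4  2 16  0
 8 16 16  0
32 16  2  0

Answer: 48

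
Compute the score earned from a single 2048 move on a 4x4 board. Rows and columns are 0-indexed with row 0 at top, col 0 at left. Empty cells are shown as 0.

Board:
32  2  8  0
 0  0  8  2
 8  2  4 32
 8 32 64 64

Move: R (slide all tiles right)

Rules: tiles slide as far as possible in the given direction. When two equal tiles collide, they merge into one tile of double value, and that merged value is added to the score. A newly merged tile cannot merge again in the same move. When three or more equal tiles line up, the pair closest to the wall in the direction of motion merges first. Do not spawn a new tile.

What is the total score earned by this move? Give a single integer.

Answer: 128

Derivation:
Slide right:
row 0: [32, 2, 8, 0] -> [0, 32, 2, 8]  score +0 (running 0)
row 1: [0, 0, 8, 2] -> [0, 0, 8, 2]  score +0 (running 0)
row 2: [8, 2, 4, 32] -> [8, 2, 4, 32]  score +0 (running 0)
row 3: [8, 32, 64, 64] -> [0, 8, 32, 128]  score +128 (running 128)
Board after move:
  0  32   2   8
  0   0   8   2
  8   2   4  32
  0   8  32 128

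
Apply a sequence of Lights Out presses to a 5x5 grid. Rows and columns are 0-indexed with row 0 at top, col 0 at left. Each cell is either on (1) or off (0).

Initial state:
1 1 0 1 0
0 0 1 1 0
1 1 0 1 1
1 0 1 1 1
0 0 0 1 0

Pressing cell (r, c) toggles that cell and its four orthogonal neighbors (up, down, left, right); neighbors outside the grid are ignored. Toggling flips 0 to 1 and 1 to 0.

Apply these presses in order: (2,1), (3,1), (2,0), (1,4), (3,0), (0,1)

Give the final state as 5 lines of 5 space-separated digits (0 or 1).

Answer: 0 0 1 1 1
1 0 1 0 1
0 0 1 1 0
0 1 0 1 1
1 1 0 1 0

Derivation:
After press 1 at (2,1):
1 1 0 1 0
0 1 1 1 0
0 0 1 1 1
1 1 1 1 1
0 0 0 1 0

After press 2 at (3,1):
1 1 0 1 0
0 1 1 1 0
0 1 1 1 1
0 0 0 1 1
0 1 0 1 0

After press 3 at (2,0):
1 1 0 1 0
1 1 1 1 0
1 0 1 1 1
1 0 0 1 1
0 1 0 1 0

After press 4 at (1,4):
1 1 0 1 1
1 1 1 0 1
1 0 1 1 0
1 0 0 1 1
0 1 0 1 0

After press 5 at (3,0):
1 1 0 1 1
1 1 1 0 1
0 0 1 1 0
0 1 0 1 1
1 1 0 1 0

After press 6 at (0,1):
0 0 1 1 1
1 0 1 0 1
0 0 1 1 0
0 1 0 1 1
1 1 0 1 0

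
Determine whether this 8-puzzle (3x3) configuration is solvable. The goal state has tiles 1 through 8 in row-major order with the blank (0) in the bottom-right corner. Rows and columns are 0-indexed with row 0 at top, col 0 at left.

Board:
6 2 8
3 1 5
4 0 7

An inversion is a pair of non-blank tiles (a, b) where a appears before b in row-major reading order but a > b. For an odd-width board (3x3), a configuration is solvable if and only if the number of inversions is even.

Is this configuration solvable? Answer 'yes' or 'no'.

Inversions (pairs i<j in row-major order where tile[i] > tile[j] > 0): 13
13 is odd, so the puzzle is not solvable.

Answer: no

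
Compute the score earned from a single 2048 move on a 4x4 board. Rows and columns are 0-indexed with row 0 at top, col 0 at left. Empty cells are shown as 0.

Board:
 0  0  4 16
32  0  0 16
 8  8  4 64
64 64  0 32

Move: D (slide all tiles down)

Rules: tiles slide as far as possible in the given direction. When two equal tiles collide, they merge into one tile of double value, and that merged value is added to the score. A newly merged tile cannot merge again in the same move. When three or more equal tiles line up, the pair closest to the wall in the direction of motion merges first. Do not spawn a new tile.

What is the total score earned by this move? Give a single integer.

Slide down:
col 0: [0, 32, 8, 64] -> [0, 32, 8, 64]  score +0 (running 0)
col 1: [0, 0, 8, 64] -> [0, 0, 8, 64]  score +0 (running 0)
col 2: [4, 0, 4, 0] -> [0, 0, 0, 8]  score +8 (running 8)
col 3: [16, 16, 64, 32] -> [0, 32, 64, 32]  score +32 (running 40)
Board after move:
 0  0  0  0
32  0  0 32
 8  8  0 64
64 64  8 32

Answer: 40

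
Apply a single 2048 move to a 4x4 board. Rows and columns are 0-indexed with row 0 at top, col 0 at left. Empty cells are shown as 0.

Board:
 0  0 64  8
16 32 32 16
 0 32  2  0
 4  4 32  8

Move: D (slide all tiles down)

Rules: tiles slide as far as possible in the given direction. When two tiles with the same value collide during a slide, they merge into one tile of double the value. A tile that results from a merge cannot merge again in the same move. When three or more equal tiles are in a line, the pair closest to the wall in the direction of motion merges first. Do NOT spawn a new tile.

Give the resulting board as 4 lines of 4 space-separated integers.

Answer:  0  0 64  0
 0  0 32  8
16 64  2 16
 4  4 32  8

Derivation:
Slide down:
col 0: [0, 16, 0, 4] -> [0, 0, 16, 4]
col 1: [0, 32, 32, 4] -> [0, 0, 64, 4]
col 2: [64, 32, 2, 32] -> [64, 32, 2, 32]
col 3: [8, 16, 0, 8] -> [0, 8, 16, 8]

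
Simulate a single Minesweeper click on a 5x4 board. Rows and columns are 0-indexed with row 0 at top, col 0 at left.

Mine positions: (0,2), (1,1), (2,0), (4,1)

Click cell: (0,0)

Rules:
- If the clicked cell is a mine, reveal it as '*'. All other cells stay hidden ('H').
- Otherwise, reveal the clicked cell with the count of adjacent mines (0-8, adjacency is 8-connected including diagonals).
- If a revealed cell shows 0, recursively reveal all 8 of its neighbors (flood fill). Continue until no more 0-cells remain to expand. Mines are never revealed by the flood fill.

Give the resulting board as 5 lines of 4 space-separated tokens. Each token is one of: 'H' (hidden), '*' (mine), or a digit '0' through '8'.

1 H H H
H H H H
H H H H
H H H H
H H H H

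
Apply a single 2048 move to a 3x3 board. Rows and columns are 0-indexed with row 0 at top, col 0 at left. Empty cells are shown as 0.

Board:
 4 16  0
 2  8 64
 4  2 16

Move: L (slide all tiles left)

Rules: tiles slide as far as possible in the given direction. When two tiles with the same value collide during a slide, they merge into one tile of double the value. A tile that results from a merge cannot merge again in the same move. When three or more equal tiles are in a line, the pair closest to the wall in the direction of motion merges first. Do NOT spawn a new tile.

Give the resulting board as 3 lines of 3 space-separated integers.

Answer:  4 16  0
 2  8 64
 4  2 16

Derivation:
Slide left:
row 0: [4, 16, 0] -> [4, 16, 0]
row 1: [2, 8, 64] -> [2, 8, 64]
row 2: [4, 2, 16] -> [4, 2, 16]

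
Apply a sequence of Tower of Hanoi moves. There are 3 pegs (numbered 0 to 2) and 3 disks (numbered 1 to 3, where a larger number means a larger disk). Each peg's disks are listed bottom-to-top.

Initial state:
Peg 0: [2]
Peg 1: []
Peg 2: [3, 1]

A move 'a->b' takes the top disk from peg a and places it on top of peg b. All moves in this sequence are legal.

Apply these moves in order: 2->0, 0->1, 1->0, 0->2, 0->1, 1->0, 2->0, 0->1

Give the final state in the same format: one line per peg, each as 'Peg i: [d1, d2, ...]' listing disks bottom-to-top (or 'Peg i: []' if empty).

After move 1 (2->0):
Peg 0: [2, 1]
Peg 1: []
Peg 2: [3]

After move 2 (0->1):
Peg 0: [2]
Peg 1: [1]
Peg 2: [3]

After move 3 (1->0):
Peg 0: [2, 1]
Peg 1: []
Peg 2: [3]

After move 4 (0->2):
Peg 0: [2]
Peg 1: []
Peg 2: [3, 1]

After move 5 (0->1):
Peg 0: []
Peg 1: [2]
Peg 2: [3, 1]

After move 6 (1->0):
Peg 0: [2]
Peg 1: []
Peg 2: [3, 1]

After move 7 (2->0):
Peg 0: [2, 1]
Peg 1: []
Peg 2: [3]

After move 8 (0->1):
Peg 0: [2]
Peg 1: [1]
Peg 2: [3]

Answer: Peg 0: [2]
Peg 1: [1]
Peg 2: [3]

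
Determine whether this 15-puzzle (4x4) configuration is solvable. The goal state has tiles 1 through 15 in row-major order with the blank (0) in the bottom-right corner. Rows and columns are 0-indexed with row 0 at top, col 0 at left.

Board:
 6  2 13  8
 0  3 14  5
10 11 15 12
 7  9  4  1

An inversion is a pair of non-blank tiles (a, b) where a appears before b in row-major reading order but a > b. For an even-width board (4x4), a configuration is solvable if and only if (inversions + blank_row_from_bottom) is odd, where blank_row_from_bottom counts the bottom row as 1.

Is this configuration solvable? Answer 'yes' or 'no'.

Answer: yes

Derivation:
Inversions: 54
Blank is in row 1 (0-indexed from top), which is row 3 counting from the bottom (bottom = 1).
54 + 3 = 57, which is odd, so the puzzle is solvable.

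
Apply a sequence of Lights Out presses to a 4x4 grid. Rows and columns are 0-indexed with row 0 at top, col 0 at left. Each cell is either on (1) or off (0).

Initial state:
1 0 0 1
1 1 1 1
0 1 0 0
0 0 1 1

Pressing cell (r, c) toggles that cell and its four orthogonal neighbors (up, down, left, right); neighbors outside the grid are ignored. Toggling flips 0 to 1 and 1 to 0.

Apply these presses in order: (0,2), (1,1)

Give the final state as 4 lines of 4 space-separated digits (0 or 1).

After press 1 at (0,2):
1 1 1 0
1 1 0 1
0 1 0 0
0 0 1 1

After press 2 at (1,1):
1 0 1 0
0 0 1 1
0 0 0 0
0 0 1 1

Answer: 1 0 1 0
0 0 1 1
0 0 0 0
0 0 1 1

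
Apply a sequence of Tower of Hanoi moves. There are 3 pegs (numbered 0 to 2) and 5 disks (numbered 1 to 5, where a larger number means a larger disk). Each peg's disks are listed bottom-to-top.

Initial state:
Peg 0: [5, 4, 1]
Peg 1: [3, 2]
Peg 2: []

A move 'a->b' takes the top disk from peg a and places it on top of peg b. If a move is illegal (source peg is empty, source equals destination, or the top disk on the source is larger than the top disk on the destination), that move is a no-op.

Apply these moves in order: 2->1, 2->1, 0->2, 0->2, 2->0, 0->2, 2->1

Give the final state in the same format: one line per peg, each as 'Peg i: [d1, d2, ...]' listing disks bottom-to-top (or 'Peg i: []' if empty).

Answer: Peg 0: [5, 4]
Peg 1: [3, 2, 1]
Peg 2: []

Derivation:
After move 1 (2->1):
Peg 0: [5, 4, 1]
Peg 1: [3, 2]
Peg 2: []

After move 2 (2->1):
Peg 0: [5, 4, 1]
Peg 1: [3, 2]
Peg 2: []

After move 3 (0->2):
Peg 0: [5, 4]
Peg 1: [3, 2]
Peg 2: [1]

After move 4 (0->2):
Peg 0: [5, 4]
Peg 1: [3, 2]
Peg 2: [1]

After move 5 (2->0):
Peg 0: [5, 4, 1]
Peg 1: [3, 2]
Peg 2: []

After move 6 (0->2):
Peg 0: [5, 4]
Peg 1: [3, 2]
Peg 2: [1]

After move 7 (2->1):
Peg 0: [5, 4]
Peg 1: [3, 2, 1]
Peg 2: []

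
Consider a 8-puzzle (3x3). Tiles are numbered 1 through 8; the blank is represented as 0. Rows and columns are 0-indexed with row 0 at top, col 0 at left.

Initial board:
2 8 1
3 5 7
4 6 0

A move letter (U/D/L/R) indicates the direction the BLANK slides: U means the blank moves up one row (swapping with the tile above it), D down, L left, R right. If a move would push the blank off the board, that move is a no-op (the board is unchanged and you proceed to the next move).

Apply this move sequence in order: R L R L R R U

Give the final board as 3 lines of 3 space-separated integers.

Answer: 2 8 1
3 5 0
4 6 7

Derivation:
After move 1 (R):
2 8 1
3 5 7
4 6 0

After move 2 (L):
2 8 1
3 5 7
4 0 6

After move 3 (R):
2 8 1
3 5 7
4 6 0

After move 4 (L):
2 8 1
3 5 7
4 0 6

After move 5 (R):
2 8 1
3 5 7
4 6 0

After move 6 (R):
2 8 1
3 5 7
4 6 0

After move 7 (U):
2 8 1
3 5 0
4 6 7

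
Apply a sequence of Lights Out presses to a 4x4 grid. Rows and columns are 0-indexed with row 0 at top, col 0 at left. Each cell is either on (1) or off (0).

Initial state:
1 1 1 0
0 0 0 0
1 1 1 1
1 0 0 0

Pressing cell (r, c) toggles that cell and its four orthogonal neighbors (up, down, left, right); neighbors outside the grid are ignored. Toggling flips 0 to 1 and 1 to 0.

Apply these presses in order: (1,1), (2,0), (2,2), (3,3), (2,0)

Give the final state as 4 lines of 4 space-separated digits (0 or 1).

Answer: 1 0 1 0
1 1 0 0
1 1 0 1
1 0 0 1

Derivation:
After press 1 at (1,1):
1 0 1 0
1 1 1 0
1 0 1 1
1 0 0 0

After press 2 at (2,0):
1 0 1 0
0 1 1 0
0 1 1 1
0 0 0 0

After press 3 at (2,2):
1 0 1 0
0 1 0 0
0 0 0 0
0 0 1 0

After press 4 at (3,3):
1 0 1 0
0 1 0 0
0 0 0 1
0 0 0 1

After press 5 at (2,0):
1 0 1 0
1 1 0 0
1 1 0 1
1 0 0 1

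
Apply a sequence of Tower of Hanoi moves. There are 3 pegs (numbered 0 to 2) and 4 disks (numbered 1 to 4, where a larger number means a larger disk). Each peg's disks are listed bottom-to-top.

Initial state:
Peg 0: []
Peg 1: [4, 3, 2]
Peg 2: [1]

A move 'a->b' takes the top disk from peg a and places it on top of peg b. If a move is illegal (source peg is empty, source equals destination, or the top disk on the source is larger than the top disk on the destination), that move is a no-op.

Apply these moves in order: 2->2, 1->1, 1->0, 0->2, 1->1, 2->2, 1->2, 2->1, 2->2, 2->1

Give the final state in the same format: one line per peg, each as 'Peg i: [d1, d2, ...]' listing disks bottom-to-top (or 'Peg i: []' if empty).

Answer: Peg 0: [2]
Peg 1: [4, 3, 1]
Peg 2: []

Derivation:
After move 1 (2->2):
Peg 0: []
Peg 1: [4, 3, 2]
Peg 2: [1]

After move 2 (1->1):
Peg 0: []
Peg 1: [4, 3, 2]
Peg 2: [1]

After move 3 (1->0):
Peg 0: [2]
Peg 1: [4, 3]
Peg 2: [1]

After move 4 (0->2):
Peg 0: [2]
Peg 1: [4, 3]
Peg 2: [1]

After move 5 (1->1):
Peg 0: [2]
Peg 1: [4, 3]
Peg 2: [1]

After move 6 (2->2):
Peg 0: [2]
Peg 1: [4, 3]
Peg 2: [1]

After move 7 (1->2):
Peg 0: [2]
Peg 1: [4, 3]
Peg 2: [1]

After move 8 (2->1):
Peg 0: [2]
Peg 1: [4, 3, 1]
Peg 2: []

After move 9 (2->2):
Peg 0: [2]
Peg 1: [4, 3, 1]
Peg 2: []

After move 10 (2->1):
Peg 0: [2]
Peg 1: [4, 3, 1]
Peg 2: []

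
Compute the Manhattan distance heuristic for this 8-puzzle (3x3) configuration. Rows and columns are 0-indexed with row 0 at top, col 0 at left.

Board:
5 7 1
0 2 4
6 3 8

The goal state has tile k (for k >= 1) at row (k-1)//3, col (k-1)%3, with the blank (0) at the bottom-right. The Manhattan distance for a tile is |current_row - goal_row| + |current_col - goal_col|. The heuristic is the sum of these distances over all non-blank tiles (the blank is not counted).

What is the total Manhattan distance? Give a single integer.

Tile 5: (0,0)->(1,1) = 2
Tile 7: (0,1)->(2,0) = 3
Tile 1: (0,2)->(0,0) = 2
Tile 2: (1,1)->(0,1) = 1
Tile 4: (1,2)->(1,0) = 2
Tile 6: (2,0)->(1,2) = 3
Tile 3: (2,1)->(0,2) = 3
Tile 8: (2,2)->(2,1) = 1
Sum: 2 + 3 + 2 + 1 + 2 + 3 + 3 + 1 = 17

Answer: 17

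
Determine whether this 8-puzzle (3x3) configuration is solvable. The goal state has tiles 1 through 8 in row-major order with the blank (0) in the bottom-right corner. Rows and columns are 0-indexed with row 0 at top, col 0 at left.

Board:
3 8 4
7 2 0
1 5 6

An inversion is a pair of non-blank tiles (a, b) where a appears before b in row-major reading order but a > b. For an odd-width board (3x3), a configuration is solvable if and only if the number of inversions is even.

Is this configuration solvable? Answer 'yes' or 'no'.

Answer: no

Derivation:
Inversions (pairs i<j in row-major order where tile[i] > tile[j] > 0): 15
15 is odd, so the puzzle is not solvable.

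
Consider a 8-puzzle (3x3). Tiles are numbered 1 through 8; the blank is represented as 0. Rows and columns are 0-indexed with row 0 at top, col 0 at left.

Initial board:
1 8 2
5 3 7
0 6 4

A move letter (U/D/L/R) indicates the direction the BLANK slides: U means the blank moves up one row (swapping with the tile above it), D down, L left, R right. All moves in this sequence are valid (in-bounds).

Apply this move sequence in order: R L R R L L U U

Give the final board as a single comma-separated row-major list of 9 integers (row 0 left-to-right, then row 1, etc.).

Answer: 0, 8, 2, 1, 3, 7, 5, 6, 4

Derivation:
After move 1 (R):
1 8 2
5 3 7
6 0 4

After move 2 (L):
1 8 2
5 3 7
0 6 4

After move 3 (R):
1 8 2
5 3 7
6 0 4

After move 4 (R):
1 8 2
5 3 7
6 4 0

After move 5 (L):
1 8 2
5 3 7
6 0 4

After move 6 (L):
1 8 2
5 3 7
0 6 4

After move 7 (U):
1 8 2
0 3 7
5 6 4

After move 8 (U):
0 8 2
1 3 7
5 6 4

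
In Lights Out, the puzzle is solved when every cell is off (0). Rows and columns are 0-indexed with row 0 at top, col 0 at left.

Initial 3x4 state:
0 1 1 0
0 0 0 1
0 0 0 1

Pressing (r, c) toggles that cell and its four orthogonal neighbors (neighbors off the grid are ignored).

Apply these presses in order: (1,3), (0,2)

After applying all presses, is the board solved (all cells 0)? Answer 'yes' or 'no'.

After press 1 at (1,3):
0 1 1 1
0 0 1 0
0 0 0 0

After press 2 at (0,2):
0 0 0 0
0 0 0 0
0 0 0 0

Lights still on: 0

Answer: yes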